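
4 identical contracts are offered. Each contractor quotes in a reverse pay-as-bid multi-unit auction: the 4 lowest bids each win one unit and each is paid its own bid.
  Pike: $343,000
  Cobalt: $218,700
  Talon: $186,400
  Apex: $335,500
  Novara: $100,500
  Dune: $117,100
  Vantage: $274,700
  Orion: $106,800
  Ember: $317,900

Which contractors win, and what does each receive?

Novara $100,500, Orion $106,800, Dune $117,100, Talon $186,400

Ordering the bids: 100,500 (Novara), 106,800 (Orion), 117,100 (Dune), 186,400 (Talon), 218,700 (Cobalt), 274,700 (Vantage), …
Lowest 4: Novara, Orion, Dune, Talon.
Each winner is paid its own bid: Novara $100,500, Orion $106,800, Dune $117,100, Talon $186,400.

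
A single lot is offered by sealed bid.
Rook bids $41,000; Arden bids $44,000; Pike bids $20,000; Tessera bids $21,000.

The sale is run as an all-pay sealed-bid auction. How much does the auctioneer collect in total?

Bids ranked: 44,000 (Arden) > 41,000 (Rook) > 21,000 (Tessera) > 20,000 (Pike)
Every bidder forfeits their bid regardless of winning.
Revenue = 41,000 + 44,000 + 20,000 + 21,000 = $126,000.

Total revenue: $126,000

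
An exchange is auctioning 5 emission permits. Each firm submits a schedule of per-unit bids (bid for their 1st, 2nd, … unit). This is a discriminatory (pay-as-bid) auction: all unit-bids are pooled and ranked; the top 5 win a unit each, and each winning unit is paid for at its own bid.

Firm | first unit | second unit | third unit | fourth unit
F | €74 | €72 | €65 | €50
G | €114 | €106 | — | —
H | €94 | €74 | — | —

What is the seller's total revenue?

Total revenue: €462

All unit-bids, highest first — top 5: 114 (G-1), 106 (G-2), 94 (H-1), 74 (F-1), 74 (H-2)
Next rejected bid: €72 (not a price — pay-as-bid).
Each winning unit pays its own bid.
Revenue = 114 + 106 + 94 + 74 + 74 = €462.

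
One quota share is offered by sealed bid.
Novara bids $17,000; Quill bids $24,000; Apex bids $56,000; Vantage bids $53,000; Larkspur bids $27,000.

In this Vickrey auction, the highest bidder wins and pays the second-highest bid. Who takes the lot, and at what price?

Apex pays $53,000

Bids in order: 56,000 (Apex) > 53,000 (Vantage) > 27,000 (Larkspur) > 24,000 (Quill) > 17,000 (Novara)
Apex is highest; pays the second-highest bid, $53,000.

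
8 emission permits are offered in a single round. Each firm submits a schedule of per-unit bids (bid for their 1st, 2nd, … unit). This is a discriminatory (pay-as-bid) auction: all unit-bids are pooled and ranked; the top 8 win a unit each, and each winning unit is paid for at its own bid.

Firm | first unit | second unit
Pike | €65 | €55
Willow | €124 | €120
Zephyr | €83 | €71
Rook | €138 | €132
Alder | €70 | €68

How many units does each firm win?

Alder 2, Rook 2, Willow 2, Zephyr 2

Pooled unit-bids ranked (top 8): 138 (Rook-1), 132 (Rook-2), 124 (Willow-1), 120 (Willow-2), 83 (Zephyr-1), 71 (Zephyr-2), 70 (Alder-1), 68 (Alder-2)
Next rejected bid: €65 (not a price — pay-as-bid).
Allocation: Alder 2, Rook 2, Willow 2, Zephyr 2.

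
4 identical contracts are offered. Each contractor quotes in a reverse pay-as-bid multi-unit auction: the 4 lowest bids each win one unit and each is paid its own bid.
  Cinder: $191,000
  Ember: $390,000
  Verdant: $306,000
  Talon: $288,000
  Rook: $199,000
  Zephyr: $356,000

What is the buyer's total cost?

Total cost: $984,000

Sorting: 191,000 (Cinder), 199,000 (Rook), 288,000 (Talon), 306,000 (Verdant), 356,000 (Zephyr), 390,000 (Ember)
Lowest 4: Cinder, Rook, Talon, Verdant.
Total cost = 191,000 + 199,000 + 288,000 + 306,000 = $984,000.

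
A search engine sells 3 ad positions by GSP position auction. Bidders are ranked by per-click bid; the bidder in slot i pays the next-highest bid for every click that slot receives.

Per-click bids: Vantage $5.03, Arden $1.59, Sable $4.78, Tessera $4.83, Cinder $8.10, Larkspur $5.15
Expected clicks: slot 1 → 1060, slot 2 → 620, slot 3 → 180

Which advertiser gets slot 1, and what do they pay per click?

Sorting advertisers: $8.10 (Cinder) > $5.15 (Larkspur) > $5.03 (Vantage) > $4.83 (Tessera) > …
Slot 1 goes to the first-ranked bidder, Cinder, who pays the next bid down: $5.15/click.

Cinder; $5.15 per click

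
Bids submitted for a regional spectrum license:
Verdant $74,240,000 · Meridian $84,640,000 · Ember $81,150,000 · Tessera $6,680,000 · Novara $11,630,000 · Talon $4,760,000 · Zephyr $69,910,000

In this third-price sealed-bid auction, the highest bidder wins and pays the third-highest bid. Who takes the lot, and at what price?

Bids in order: 84,640,000 (Meridian) > 81,150,000 (Ember) > 74,240,000 (Verdant) > 69,910,000 (Zephyr) > 11,630,000 (Novara) > 6,680,000 (Tessera) > …
Meridian is highest; pays the third-highest bid, $74,240,000.

Meridian pays $74,240,000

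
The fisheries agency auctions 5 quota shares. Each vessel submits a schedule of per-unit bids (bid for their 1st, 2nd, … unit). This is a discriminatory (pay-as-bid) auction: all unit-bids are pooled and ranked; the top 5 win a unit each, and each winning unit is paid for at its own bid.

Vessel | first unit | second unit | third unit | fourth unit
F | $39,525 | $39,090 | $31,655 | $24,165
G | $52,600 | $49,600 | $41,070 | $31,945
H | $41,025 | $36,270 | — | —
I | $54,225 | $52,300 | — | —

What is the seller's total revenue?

Total revenue: $249,795

Pooled unit-bids ranked (top 5): 54,225 (I-1), 52,600 (G-1), 52,300 (I-2), 49,600 (G-2), 41,070 (G-3)
Next rejected bid: $41,025 (not a price — pay-as-bid).
Each winning unit pays its own bid.
Revenue = 54,225 + 52,600 + 52,300 + 49,600 + 41,070 = $249,795.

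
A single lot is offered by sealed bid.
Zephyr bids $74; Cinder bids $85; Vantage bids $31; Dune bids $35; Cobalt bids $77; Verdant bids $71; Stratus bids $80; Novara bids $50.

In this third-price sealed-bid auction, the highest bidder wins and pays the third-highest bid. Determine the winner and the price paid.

Cinder pays $77

Rule: the highest bidder wins and pays the third-highest bid.
Bids in order: 85 (Cinder) > 80 (Stratus) > 77 (Cobalt) > 74 (Zephyr) > 71 (Verdant) > 50 (Novara) > …
Cinder is highest; pays the third-highest bid, $77.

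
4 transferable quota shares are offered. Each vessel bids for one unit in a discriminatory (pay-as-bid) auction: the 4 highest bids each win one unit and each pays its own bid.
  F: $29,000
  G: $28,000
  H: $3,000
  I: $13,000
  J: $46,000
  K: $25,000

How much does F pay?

F pays $29,000

Bids ranked high→low: 46,000 (J), 29,000 (F), 28,000 (G), 25,000 (K), 13,000 (I), 3,000 (H)
The 4 highest are J, F, G, K.
F wins → own bid $29,000.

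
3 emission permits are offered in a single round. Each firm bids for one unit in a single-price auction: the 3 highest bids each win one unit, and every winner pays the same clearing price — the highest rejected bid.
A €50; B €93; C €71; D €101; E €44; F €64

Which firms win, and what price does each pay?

Bids ranked high→low: 101 (D), 93 (B), 71 (C), 64 (F), 50 (A), …
Top 3: D, B, C.
Highest unsuccessful bid: €64 → clearing price.

D, B, C; each pays €64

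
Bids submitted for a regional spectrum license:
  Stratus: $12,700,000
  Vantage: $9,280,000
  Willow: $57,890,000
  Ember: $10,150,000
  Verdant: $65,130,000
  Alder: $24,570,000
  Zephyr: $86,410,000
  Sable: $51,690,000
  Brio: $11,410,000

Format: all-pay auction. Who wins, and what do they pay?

Rule: the highest bidder wins the item, but every bidder pays their own bid.
Sorting bids: 86,410,000 (Zephyr) > 65,130,000 (Verdant) > 57,890,000 (Willow) > 51,690,000 (Sable) > 24,570,000 (Alder) > 12,700,000 (Stratus) > …
Zephyr is highest and takes the item; every bidder forfeits their bid.

Zephyr pays $86,410,000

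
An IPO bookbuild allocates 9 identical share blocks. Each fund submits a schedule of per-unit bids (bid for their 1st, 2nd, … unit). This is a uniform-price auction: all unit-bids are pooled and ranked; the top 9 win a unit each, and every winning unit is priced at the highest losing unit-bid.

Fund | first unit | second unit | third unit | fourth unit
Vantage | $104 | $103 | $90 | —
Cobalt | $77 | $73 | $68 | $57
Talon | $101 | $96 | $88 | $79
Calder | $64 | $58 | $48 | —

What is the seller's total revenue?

Merging the schedules and taking the best 9: 104 (Vantage-1), 103 (Vantage-2), 101 (Talon-1), 96 (Talon-2), 90 (Vantage-3), 88 (Talon-3), 79 (Talon-4), 77 (Cobalt-1), 73 (Cobalt-2)
First bid not allocated: $68.
Allocation: Cobalt 2, Talon 4, Vantage 3. Every unit priced at $68.
Revenue = 9 × 68 = $612.

Total revenue: $612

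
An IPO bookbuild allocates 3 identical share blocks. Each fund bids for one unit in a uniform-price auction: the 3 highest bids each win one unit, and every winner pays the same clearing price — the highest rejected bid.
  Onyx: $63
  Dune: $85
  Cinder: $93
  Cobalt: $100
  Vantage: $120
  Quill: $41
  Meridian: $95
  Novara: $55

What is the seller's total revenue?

Ordering the bids: 120 (Vantage), 100 (Cobalt), 95 (Meridian), 93 (Cinder), 85 (Dune), …
The 3 highest are Vantage, Cobalt, Meridian.
Clearing price = highest rejected bid = $93.
Total revenue = 3 × $93 = $279.

Total revenue: $279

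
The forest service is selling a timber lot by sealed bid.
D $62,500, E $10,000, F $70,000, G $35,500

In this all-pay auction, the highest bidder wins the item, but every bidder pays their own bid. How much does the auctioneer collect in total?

Total revenue: $178,000

Rule: the highest bidder wins the item, but every bidder pays their own bid.
Sorting bids: 70,000 (F) > 62,500 (D) > 35,500 (G) > 10,000 (E)
F wins with the top bid; all bids are sunk regardless.
Every bidder forfeits their bid regardless of winning.
Revenue = 62,500 + 10,000 + 70,000 + 35,500 = $178,000.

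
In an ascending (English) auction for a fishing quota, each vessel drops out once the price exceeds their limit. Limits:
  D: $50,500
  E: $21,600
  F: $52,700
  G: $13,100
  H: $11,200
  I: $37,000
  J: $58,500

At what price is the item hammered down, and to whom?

J wins at $52,700

Limits ranked: 58,500 (J) > 52,700 (F) > 50,500 (D) > 37,000 (I) > 21,600 (E) > 13,100 (G) > …
F is the last rival to drop out, at $52,700; J remains and wins at that price.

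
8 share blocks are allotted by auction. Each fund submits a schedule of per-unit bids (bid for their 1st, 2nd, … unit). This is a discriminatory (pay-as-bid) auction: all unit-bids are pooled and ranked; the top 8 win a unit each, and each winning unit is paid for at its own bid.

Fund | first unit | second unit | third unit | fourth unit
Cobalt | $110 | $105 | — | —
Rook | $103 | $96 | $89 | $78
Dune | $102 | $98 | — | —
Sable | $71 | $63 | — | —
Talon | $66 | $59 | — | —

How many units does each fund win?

Pooled unit-bids ranked (top 8): 110 (Cobalt-1), 105 (Cobalt-2), 103 (Rook-1), 102 (Dune-1), 98 (Dune-2), 96 (Rook-2), 89 (Rook-3), 78 (Rook-4)
Next rejected bid: $71 (not a price — pay-as-bid).
Allocation: Cobalt 2, Dune 2, Rook 4.

Cobalt 2, Dune 2, Rook 4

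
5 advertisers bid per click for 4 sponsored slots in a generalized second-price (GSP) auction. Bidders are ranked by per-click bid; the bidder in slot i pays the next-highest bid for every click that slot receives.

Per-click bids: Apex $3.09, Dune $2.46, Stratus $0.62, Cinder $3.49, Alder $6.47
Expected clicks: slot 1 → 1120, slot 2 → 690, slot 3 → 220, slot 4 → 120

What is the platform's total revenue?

Total revenue: $6656.50

Sorting advertisers: $6.47 (Alder) > $3.49 (Cinder) > $3.09 (Apex) > $2.46 (Dune) > $0.62 (Stratus)
Slot 1: Alder pays $3.49 × 1120 = $3908.80
Slot 2: Cinder pays $3.09 × 690 = $2132.10
Slot 3: Apex pays $2.46 × 220 = $541.20
Slot 4: Dune pays $0.62 × 120 = $74.40
Total = $6656.50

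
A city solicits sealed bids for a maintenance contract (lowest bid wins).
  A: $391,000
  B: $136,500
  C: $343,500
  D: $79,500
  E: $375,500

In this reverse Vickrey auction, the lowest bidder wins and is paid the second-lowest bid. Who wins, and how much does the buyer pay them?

Bids ranked: 79,500 (D) < 136,500 (B) < 343,500 (C) < 375,500 (E) < 391,000 (A)
D wins with the lowest bid; price is set by the runner-up at $136,500.

D is paid $136,500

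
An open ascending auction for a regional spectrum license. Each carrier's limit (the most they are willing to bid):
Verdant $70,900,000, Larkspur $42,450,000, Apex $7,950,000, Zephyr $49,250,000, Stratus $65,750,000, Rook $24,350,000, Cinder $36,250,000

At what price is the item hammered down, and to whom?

Verdant wins at $65,750,000

Sorting limits: 70,900,000 (Verdant) > 65,750,000 (Stratus) > 49,250,000 (Zephyr) > 42,450,000 (Larkspur) > 36,250,000 (Cinder) > 24,350,000 (Rook) > …
Stratus is the last rival to drop out, at $65,750,000; Verdant remains and wins at that price.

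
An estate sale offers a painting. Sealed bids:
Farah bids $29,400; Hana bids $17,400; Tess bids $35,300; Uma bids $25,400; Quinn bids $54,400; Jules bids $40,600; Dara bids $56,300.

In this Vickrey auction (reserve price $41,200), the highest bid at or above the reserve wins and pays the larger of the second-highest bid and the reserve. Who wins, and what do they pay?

Bids in order: 56,300 (Dara) > 54,400 (Quinn) > 40,600 (Jules) > 35,300 (Tess) > 29,400 (Farah) > 25,400 (Uma) > …
Highest eligible bid: Dara at $56,300.
Second-highest bid $54,400 exceeds the reserve $41,200 → payment $54,400.

Dara pays $54,400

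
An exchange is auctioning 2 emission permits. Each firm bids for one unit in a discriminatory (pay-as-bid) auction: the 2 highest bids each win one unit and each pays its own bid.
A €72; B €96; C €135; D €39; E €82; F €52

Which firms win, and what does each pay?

Sorting: 135 (C), 96 (B), 82 (E), 72 (A), …
Top 2: C, B.
Each winner pays its own bid: C €135, B €96.

C €135, B €96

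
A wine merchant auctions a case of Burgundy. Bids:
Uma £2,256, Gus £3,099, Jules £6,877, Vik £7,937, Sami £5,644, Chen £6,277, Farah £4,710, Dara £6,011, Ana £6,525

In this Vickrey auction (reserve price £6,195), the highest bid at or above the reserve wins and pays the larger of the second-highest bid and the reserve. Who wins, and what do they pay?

Bids ranked: 7,937 (Vik) > 6,877 (Jules) > 6,525 (Ana) > 6,277 (Chen) > 6,011 (Dara) > 5,644 (Sami) > …
Vik has the top bid at or above the reserve (£7,937).
max(second-highest £6,877, reserve £6,195) = £6,877; the reserve does not bind.

Vik pays £6,877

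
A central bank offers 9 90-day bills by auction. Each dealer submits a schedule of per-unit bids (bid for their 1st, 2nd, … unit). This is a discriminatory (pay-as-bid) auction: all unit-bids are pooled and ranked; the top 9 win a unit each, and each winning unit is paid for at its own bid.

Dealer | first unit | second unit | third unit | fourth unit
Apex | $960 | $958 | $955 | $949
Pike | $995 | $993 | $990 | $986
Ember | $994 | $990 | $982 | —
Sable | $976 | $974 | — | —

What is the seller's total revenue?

Pooled unit-bids ranked (top 9): 995 (Pike-1), 994 (Ember-1), 993 (Pike-2), 990 (Pike-3), 990 (Ember-2), 986 (Pike-4), 982 (Ember-3), 976 (Sable-1), 974 (Sable-2)
Next rejected bid: $960 (not a price — pay-as-bid).
Each winning unit pays its own bid.
Revenue = 995 + 994 + 993 + 990 + 990 + 986 + 982 + 976 + 974 = $8,880.

Total revenue: $8,880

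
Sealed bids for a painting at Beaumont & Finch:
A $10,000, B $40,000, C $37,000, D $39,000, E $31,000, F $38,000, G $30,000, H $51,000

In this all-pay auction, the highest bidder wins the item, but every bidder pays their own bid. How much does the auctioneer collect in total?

Bids in order: 51,000 (H) > 40,000 (B) > 39,000 (D) > 38,000 (F) > 37,000 (C) > 31,000 (E) > …
H wins with the top bid; all bids are sunk regardless.
Every bidder forfeits their bid regardless of winning.
Revenue = 10,000 + 40,000 + 37,000 + 39,000 + 31,000 + 38,000 + 30,000 + 51,000 = $276,000.

Total revenue: $276,000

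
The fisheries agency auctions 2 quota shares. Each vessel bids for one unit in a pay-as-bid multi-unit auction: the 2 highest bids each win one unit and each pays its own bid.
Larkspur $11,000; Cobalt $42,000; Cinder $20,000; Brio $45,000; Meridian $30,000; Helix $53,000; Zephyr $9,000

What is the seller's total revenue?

Bids ranked high→low: 53,000 (Helix), 45,000 (Brio), 42,000 (Cobalt), 30,000 (Meridian), …
Top 2: Helix, Brio.
Total revenue = 53,000 + 45,000 = $98,000.

Total revenue: $98,000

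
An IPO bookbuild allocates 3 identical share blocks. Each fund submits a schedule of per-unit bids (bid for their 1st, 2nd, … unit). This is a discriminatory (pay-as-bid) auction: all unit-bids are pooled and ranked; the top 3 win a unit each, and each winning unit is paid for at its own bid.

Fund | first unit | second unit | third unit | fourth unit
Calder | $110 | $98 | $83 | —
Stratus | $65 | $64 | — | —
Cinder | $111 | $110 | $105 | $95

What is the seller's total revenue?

Pooled unit-bids ranked (top 3): 111 (Cinder-1), 110 (Calder-1), 110 (Cinder-2)
Next rejected bid: $105 (not a price — pay-as-bid).
Each winning unit pays its own bid.
Revenue = 111 + 110 + 110 = $331.

Total revenue: $331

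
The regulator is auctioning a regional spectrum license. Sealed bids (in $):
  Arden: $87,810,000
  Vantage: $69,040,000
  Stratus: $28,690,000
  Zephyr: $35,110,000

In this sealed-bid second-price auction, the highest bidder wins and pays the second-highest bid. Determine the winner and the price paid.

Arden pays $69,040,000

Sorting bids: 87,810,000 (Arden) > 69,040,000 (Vantage) > 35,110,000 (Zephyr) > 28,690,000 (Stratus)
Second-price: Arden pays Vantage's bid of $69,040,000.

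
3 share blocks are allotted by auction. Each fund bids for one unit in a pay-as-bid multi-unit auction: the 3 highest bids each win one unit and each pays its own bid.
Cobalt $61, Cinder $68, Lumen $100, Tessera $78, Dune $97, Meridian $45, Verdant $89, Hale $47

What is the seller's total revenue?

Bids ranked high→low: 100 (Lumen), 97 (Dune), 89 (Verdant), 78 (Tessera), 68 (Cinder), …
Winners (3 units): Lumen, Dune, Verdant.
Total revenue = 100 + 97 + 89 = $286.

Total revenue: $286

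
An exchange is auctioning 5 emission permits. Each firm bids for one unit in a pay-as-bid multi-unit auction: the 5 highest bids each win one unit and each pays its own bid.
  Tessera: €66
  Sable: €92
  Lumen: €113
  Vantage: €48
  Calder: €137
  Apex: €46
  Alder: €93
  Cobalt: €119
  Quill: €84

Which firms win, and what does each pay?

Calder €137, Cobalt €119, Lumen €113, Alder €93, Sable €92

Sorting: 137 (Calder), 119 (Cobalt), 113 (Lumen), 93 (Alder), 92 (Sable), 84 (Quill), 66 (Tessera), …
Winners (5 units): Calder, Cobalt, Lumen, Alder, Sable.
Each winner pays its own bid: Calder €137, Cobalt €119, Lumen €113, Alder €93, Sable €92.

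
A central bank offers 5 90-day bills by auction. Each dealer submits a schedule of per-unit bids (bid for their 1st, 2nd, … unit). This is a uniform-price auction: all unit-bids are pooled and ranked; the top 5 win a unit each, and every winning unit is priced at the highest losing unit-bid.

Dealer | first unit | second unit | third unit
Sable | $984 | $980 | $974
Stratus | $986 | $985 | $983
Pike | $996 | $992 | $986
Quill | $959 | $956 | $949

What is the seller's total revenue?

Pooled unit-bids ranked (top 5): 996 (Pike-1), 992 (Pike-2), 986 (Stratus-1), 986 (Pike-3), 985 (Stratus-2)
Highest rejected unit-bid = $984.
Allocation: Pike 3, Stratus 2. Every unit priced at $984.
Revenue = 5 × 984 = $4,920.

Total revenue: $4,920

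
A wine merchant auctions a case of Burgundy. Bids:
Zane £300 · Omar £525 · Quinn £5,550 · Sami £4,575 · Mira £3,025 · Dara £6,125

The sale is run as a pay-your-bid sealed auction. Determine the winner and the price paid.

Dara pays £6,125

Rule: the highest bidder wins and pays their own bid.
Sorting bids: 6,125 (Dara) > 5,550 (Quinn) > 4,575 (Sami) > 3,025 (Mira) > 525 (Omar) > 300 (Zane)
Dara has the highest bid and pays exactly that: £6,125.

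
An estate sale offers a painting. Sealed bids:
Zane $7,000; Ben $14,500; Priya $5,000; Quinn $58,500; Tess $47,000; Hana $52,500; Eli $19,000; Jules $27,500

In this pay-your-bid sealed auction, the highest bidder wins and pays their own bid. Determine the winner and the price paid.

Bids in order: 58,500 (Quinn) > 52,500 (Hana) > 47,000 (Tess) > 27,500 (Jules) > 19,000 (Eli) > 14,500 (Ben) > …
First-price: Quinn pays what they bid, $58,500.

Quinn pays $58,500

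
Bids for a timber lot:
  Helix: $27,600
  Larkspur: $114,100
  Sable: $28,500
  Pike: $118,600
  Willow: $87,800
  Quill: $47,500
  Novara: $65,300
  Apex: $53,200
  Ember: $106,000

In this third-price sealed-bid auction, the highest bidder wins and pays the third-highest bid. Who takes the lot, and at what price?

Bids in order: 118,600 (Pike) > 114,100 (Larkspur) > 106,000 (Ember) > 87,800 (Willow) > 65,300 (Novara) > 53,200 (Apex) > …
Pike is highest; pays the third-highest bid, $106,000.

Pike pays $106,000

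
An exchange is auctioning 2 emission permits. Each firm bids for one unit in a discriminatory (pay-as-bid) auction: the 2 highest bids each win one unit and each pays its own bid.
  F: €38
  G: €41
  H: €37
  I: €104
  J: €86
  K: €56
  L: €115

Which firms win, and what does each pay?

Ordering the bids: 115 (L), 104 (I), 86 (J), 56 (K), …
Winners (2 units): L, I.
Each winner pays its own bid: L €115, I €104.

L €115, I €104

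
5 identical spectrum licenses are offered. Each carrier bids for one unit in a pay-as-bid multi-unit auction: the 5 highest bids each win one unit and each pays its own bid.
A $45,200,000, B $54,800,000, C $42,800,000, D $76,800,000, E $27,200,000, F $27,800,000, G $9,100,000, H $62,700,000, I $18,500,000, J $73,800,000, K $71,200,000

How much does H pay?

H pays $62,700,000

Sorting: 76,800,000 (D), 73,800,000 (J), 71,200,000 (K), 62,700,000 (H), 54,800,000 (B), 45,200,000 (A), 42,800,000 (C), …
Winners (5 units): D, J, K, H, B.
H wins → own bid $62,700,000.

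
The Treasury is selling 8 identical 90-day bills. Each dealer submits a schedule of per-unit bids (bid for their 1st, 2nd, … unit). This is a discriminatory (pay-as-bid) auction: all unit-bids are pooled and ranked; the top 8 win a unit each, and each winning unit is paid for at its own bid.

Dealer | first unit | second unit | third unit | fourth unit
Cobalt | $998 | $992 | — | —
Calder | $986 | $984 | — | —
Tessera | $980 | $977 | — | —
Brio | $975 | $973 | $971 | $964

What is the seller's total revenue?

All unit-bids, highest first — top 8: 998 (Cobalt-1), 992 (Cobalt-2), 986 (Calder-1), 984 (Calder-2), 980 (Tessera-1), 977 (Tessera-2), 975 (Brio-1), 973 (Brio-2)
Next rejected bid: $971 (not a price — pay-as-bid).
Each winning unit pays its own bid.
Revenue = 998 + 992 + 986 + 984 + 980 + 977 + 975 + 973 = $7,865.

Total revenue: $7,865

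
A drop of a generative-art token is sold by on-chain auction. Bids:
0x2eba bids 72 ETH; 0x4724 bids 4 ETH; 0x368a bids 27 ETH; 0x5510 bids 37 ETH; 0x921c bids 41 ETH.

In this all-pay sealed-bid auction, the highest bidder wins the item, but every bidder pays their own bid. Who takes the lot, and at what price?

Bids ranked: 72 (0x2eba) > 41 (0x921c) > 37 (0x5510) > 27 (0x368a) > 4 (0x4724)
0x2eba wins with the top bid; all bids are sunk regardless.

0x2eba pays 72 ETH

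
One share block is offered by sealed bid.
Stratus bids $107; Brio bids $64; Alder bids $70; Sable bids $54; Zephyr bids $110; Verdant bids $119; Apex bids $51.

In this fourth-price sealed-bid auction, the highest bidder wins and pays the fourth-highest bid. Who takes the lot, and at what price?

Verdant pays $70

Sorting bids: 119 (Verdant) > 110 (Zephyr) > 107 (Stratus) > 70 (Alder) > 64 (Brio) > 54 (Sable) > …
Verdant is highest; pays the fourth-highest bid, $70.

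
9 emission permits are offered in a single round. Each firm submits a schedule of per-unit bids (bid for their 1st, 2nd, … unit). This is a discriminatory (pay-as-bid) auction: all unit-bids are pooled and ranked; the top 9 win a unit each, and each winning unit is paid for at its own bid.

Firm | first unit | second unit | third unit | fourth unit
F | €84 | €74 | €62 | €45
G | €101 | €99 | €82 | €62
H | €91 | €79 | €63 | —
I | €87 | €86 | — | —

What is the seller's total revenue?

Merging the schedules and taking the best 9: 101 (G-1), 99 (G-2), 91 (H-1), 87 (I-1), 86 (I-2), 84 (F-1), 82 (G-3), 79 (H-2), 74 (F-2)
Next rejected bid: €63 (not a price — pay-as-bid).
Each winning unit pays its own bid.
Revenue = 101 + 99 + 91 + 87 + 86 + 84 + 82 + 79 + 74 = €783.

Total revenue: €783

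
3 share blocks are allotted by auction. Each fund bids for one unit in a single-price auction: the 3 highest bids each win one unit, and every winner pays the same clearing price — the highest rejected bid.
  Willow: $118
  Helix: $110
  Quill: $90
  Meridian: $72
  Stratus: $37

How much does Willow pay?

Bids ranked high→low: 118 (Willow), 110 (Helix), 90 (Quill), 72 (Meridian), 37 (Stratus)
The 3 highest are Willow, Helix, Quill.
Clearing price = highest rejected bid = $72.
Willow wins → pays $72.

Willow pays $72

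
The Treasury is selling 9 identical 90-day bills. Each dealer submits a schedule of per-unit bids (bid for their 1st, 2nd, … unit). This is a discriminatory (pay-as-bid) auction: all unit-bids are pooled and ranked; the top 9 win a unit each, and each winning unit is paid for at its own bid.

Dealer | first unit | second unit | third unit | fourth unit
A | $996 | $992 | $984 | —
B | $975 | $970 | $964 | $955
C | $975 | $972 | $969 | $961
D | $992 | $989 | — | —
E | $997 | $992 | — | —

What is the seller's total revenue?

All unit-bids, highest first — top 9: 997 (E-1), 996 (A-1), 992 (A-2), 992 (D-1), 992 (E-2), 989 (D-2), 984 (A-3), 975 (B-1), 975 (C-1)
Next rejected bid: $972 (not a price — pay-as-bid).
Each winning unit pays its own bid.
Revenue = 997 + 996 + 992 + 992 + 992 + 989 + 984 + 975 + 975 = $8,892.

Total revenue: $8,892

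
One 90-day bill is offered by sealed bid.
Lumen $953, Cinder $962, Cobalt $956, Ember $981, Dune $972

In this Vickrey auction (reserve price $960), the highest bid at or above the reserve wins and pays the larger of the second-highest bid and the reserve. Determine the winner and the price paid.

Ember pays $972

Rule: the highest bid at or above the reserve wins and pays the larger of the second-highest bid and the reserve.
Sorting bids: 981 (Ember) > 972 (Dune) > 962 (Cinder) > 956 (Cobalt) > 953 (Lumen)
Ember has the top bid at or above the reserve ($981).
Second-highest bid $972 exceeds the reserve $960 → payment $972.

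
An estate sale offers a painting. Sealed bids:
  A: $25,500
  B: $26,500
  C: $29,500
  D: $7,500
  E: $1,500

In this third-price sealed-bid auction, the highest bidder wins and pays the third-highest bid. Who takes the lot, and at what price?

C pays $25,500

Sorting bids: 29,500 (C) > 26,500 (B) > 25,500 (A) > 7,500 (D) > 1,500 (E)
C wins; payment is bid #3 in the ranking = $25,500.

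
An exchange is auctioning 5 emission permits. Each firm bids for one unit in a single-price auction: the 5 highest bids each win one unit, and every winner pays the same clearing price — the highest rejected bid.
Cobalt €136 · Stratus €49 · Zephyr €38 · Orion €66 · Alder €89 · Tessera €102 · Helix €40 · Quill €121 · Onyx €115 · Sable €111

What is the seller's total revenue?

Total revenue: €445

Bids ranked high→low: 136 (Cobalt), 121 (Quill), 115 (Onyx), 111 (Sable), 102 (Tessera), 89 (Alder), 66 (Orion), …
The 5 highest are Cobalt, Quill, Onyx, Sable, Tessera.
Highest unsuccessful bid: €89 → clearing price.
Total revenue = 5 × €89 = €445.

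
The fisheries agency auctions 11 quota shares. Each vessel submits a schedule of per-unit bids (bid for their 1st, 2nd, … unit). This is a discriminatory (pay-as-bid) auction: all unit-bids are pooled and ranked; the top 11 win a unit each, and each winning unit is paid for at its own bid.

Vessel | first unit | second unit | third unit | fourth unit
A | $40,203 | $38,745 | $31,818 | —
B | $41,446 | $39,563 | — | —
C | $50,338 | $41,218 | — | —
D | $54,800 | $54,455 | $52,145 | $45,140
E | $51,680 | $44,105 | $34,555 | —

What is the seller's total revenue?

Total revenue: $515,093

All unit-bids, highest first — top 11: 54,800 (D-1), 54,455 (D-2), 52,145 (D-3), 51,680 (E-1), 50,338 (C-1), 45,140 (D-4), 44,105 (E-2), 41,446 (B-1), 41,218 (C-2), 40,203 (A-1), 39,563 (B-2)
Next rejected bid: $38,745 (not a price — pay-as-bid).
Each winning unit pays its own bid.
Revenue = 54,800 + 54,455 + 52,145 + 51,680 + 50,338 + 45,140 + 44,105 + 41,446 + 41,218 + 40,203 + 39,563 = $515,093.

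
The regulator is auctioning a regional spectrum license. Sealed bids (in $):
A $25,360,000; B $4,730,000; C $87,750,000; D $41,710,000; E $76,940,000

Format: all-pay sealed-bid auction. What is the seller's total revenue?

Total revenue: $236,490,000

Bids ranked: 87,750,000 (C) > 76,940,000 (E) > 41,710,000 (D) > 25,360,000 (A) > 4,730,000 (B)
Every bidder forfeits their bid regardless of winning.
Revenue = 25,360,000 + 4,730,000 + 87,750,000 + 41,710,000 + 76,940,000 = $236,490,000.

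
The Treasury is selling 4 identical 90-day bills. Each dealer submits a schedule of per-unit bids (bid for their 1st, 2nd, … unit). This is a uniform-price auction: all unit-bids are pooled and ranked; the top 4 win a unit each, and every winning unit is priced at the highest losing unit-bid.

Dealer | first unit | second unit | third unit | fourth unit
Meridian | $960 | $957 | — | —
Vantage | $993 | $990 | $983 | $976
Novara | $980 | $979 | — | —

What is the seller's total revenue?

Merging the schedules and taking the best 4: 993 (Vantage-1), 990 (Vantage-2), 983 (Vantage-3), 980 (Novara-1)
First bid not allocated: $979.
Allocation: Novara 1, Vantage 3. Every unit priced at $979.
Revenue = 4 × 979 = $3,916.

Total revenue: $3,916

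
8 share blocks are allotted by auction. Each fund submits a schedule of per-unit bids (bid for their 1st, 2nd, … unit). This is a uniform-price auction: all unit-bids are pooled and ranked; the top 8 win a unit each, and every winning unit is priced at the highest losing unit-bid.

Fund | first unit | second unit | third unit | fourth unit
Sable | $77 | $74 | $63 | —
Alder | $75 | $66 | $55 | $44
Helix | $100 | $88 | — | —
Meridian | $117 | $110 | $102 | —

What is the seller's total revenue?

Pooled unit-bids ranked (top 8): 117 (Meridian-1), 110 (Meridian-2), 102 (Meridian-3), 100 (Helix-1), 88 (Helix-2), 77 (Sable-1), 75 (Alder-1), 74 (Sable-2)
The (k+1)-th unit-bid is $66.
Allocation: Alder 1, Helix 2, Meridian 3, Sable 2. Every unit priced at $66.
Revenue = 8 × 66 = $528.

Total revenue: $528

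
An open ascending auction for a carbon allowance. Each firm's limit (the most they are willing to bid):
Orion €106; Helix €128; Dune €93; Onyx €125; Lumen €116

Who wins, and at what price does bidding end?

Limits in order: 128 (Helix) > 125 (Onyx) > 116 (Lumen) > 106 (Orion) > 93 (Dune)
Onyx is the last rival to drop out, at €125; Helix remains and wins at that price.

Helix wins at €125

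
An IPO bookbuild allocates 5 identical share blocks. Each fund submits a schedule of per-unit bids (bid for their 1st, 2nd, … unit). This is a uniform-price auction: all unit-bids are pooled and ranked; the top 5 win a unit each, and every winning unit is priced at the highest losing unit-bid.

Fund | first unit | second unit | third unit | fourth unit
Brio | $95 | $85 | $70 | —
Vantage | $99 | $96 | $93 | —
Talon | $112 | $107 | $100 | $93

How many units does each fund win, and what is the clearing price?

Talon 3, Vantage 2; clearing price $95

Merging the schedules and taking the best 5: 112 (Talon-1), 107 (Talon-2), 100 (Talon-3), 99 (Vantage-1), 96 (Vantage-2)
First bid not allocated: $95.
Allocation: Talon 3, Vantage 2.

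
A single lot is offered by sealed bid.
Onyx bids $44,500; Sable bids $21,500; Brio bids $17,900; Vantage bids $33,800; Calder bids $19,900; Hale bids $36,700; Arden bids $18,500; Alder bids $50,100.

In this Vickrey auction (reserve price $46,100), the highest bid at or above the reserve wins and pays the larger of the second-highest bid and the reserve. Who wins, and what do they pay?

Rule: the highest bid at or above the reserve wins and pays the larger of the second-highest bid and the reserve.
Bids ranked: 50,100 (Alder) > 44,500 (Onyx) > 36,700 (Hale) > 33,800 (Vantage) > 21,500 (Sable) > 19,900 (Calder) > …
Highest eligible bid: Alder at $50,100.
max(second-highest $44,500, reserve $46,100) = $46,100.

Alder pays $46,100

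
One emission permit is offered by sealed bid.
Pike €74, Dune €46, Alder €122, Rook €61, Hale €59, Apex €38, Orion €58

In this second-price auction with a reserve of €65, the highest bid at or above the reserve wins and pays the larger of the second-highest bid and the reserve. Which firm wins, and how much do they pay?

Alder pays €74

Rule: the highest bid at or above the reserve wins and pays the larger of the second-highest bid and the reserve.
Sorting bids: 122 (Alder) > 74 (Pike) > 61 (Rook) > 59 (Hale) > 58 (Orion) > 46 (Dune) > …
Alder has the top bid at or above the reserve (€122).
Second-highest bid €74 exceeds the reserve €65 → payment €74.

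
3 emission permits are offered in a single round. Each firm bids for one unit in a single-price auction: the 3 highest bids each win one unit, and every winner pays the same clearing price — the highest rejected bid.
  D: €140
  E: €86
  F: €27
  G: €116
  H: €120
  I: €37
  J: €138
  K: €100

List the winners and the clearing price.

D, J, H; each pays €116

Sorting: 140 (D), 138 (J), 120 (H), 116 (G), 100 (K), …
Winners (3 units): D, J, H.
Highest unsuccessful bid: €116 → clearing price.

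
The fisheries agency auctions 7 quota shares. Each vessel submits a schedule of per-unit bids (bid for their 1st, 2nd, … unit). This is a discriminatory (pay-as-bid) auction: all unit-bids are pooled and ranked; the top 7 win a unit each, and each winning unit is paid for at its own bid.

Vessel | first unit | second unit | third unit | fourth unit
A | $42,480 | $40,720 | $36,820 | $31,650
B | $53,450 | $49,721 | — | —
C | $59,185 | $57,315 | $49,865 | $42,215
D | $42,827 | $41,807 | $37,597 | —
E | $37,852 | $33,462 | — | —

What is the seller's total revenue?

Merging the schedules and taking the best 7: 59,185 (C-1), 57,315 (C-2), 53,450 (B-1), 49,865 (C-3), 49,721 (B-2), 42,827 (D-1), 42,480 (A-1)
Next rejected bid: $42,215 (not a price — pay-as-bid).
Each winning unit pays its own bid.
Revenue = 59,185 + 57,315 + 53,450 + 49,865 + 49,721 + 42,827 + 42,480 = $354,843.

Total revenue: $354,843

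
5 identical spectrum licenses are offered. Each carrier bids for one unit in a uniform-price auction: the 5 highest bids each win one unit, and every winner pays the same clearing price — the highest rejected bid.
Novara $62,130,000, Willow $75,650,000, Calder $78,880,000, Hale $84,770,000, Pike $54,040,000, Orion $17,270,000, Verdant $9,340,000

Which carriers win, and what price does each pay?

Ordering the bids: 84,770,000 (Hale), 78,880,000 (Calder), 75,650,000 (Willow), 62,130,000 (Novara), 54,040,000 (Pike), 17,270,000 (Orion), 9,340,000 (Verdant)
The 5 highest are Hale, Calder, Willow, Novara, Pike.
First losing bid is Orion's $17,270,000, which sets the uniform price.

Hale, Calder, Willow, Novara, Pike; each pays $17,270,000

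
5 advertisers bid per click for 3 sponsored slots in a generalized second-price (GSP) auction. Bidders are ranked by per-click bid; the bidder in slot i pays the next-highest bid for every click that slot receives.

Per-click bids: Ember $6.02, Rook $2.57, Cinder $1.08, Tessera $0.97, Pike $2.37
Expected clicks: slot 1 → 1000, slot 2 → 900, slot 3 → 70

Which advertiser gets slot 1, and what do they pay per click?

Sorting advertisers: $6.02 (Ember) > $2.57 (Rook) > $2.37 (Pike) > $1.08 (Cinder) > …
Slot 1 goes to the first-ranked bidder, Ember, who pays the next bid down: $2.57/click.

Ember; $2.57 per click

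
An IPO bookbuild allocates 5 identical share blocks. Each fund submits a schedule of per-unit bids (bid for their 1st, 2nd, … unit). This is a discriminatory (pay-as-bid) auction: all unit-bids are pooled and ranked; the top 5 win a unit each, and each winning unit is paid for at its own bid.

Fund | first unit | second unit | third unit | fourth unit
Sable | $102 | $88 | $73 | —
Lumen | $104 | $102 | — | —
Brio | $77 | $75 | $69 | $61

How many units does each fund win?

Brio 1, Lumen 2, Sable 2

All unit-bids, highest first — top 5: 104 (Lumen-1), 102 (Sable-1), 102 (Lumen-2), 88 (Sable-2), 77 (Brio-1)
Next rejected bid: $75 (not a price — pay-as-bid).
Allocation: Brio 1, Lumen 2, Sable 2.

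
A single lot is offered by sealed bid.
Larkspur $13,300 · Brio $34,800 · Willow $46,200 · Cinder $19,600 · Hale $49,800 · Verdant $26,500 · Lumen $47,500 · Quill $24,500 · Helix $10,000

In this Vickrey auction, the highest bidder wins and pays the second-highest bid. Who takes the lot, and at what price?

Bids in order: 49,800 (Hale) > 47,500 (Lumen) > 46,200 (Willow) > 34,800 (Brio) > 26,500 (Verdant) > 24,500 (Quill) > …
Hale wins with the highest bid; price is set by the runner-up at $47,500.

Hale pays $47,500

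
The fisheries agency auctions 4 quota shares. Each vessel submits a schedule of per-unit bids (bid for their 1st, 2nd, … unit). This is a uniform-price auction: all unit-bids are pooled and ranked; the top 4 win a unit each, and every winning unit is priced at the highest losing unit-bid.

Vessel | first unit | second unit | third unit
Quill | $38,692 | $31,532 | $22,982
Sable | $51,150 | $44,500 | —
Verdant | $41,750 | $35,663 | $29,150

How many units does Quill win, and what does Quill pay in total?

Quill: 1 unit, pays $35,663

Pooled unit-bids ranked (top 4): 51,150 (Sable-1), 44,500 (Sable-2), 41,750 (Verdant-1), 38,692 (Quill-1)
Highest rejected unit-bid = $35,663.
Quill wins 1 unit(s) at $35,663 each.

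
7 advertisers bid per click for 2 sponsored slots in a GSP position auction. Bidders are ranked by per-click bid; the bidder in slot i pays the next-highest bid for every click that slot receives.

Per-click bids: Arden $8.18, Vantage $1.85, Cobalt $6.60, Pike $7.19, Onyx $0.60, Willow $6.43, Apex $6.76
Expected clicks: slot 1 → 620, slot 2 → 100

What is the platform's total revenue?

Ranked by bid: $8.18 (Arden) > $7.19 (Pike) > $6.76 (Apex) > …
Slot 1: Arden pays $7.19 × 620 = $4457.80
Slot 2: Pike pays $6.76 × 100 = $676.00
Total = $5133.80

Total revenue: $5133.80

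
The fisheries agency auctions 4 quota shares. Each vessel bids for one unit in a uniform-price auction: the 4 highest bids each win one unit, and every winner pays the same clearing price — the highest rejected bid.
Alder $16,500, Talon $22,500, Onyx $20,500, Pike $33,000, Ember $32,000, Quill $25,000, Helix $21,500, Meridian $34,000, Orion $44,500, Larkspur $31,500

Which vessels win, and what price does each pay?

Bids ranked high→low: 44,500 (Orion), 34,000 (Meridian), 33,000 (Pike), 32,000 (Ember), 31,500 (Larkspur), 25,000 (Quill), …
Top 4: Orion, Meridian, Pike, Ember.
Highest unsuccessful bid: $31,500 → clearing price.

Orion, Meridian, Pike, Ember; each pays $31,500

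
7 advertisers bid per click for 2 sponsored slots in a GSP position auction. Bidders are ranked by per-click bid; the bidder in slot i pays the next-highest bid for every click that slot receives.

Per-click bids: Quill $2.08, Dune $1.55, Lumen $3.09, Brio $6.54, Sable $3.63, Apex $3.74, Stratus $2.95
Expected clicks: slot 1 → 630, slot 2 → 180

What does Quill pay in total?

Sorting advertisers: $6.54 (Brio) > $3.74 (Apex) > $3.63 (Sable) > …
Quill ranks below slot 2 → no slot, pays nothing.

Quill pays $0.00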